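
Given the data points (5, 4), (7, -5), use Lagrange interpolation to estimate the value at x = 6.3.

Lagrange interpolation formula:
P(x) = Σ yᵢ × Lᵢ(x)
where Lᵢ(x) = Π_{j≠i} (x - xⱼ)/(xᵢ - xⱼ)

L_0(6.3) = (6.3 - 7)/(5 - 7) = 0.350000
L_1(6.3) = (6.3 - 5)/(7 - 5) = 0.650000

P(6.3) = 4×L_0(6.3) + (-5)×L_1(6.3)
P(6.3) = -1.850000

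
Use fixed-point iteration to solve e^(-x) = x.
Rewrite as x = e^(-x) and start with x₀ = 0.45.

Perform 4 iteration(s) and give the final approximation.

Equation: e^(-x) = x
Fixed-point form: x = e^(-x)
x₀ = 0.45

x_1 = g(0.450000) = 0.637628
x_2 = g(0.637628) = 0.528545
x_3 = g(0.528545) = 0.589462
x_4 = g(0.589462) = 0.554625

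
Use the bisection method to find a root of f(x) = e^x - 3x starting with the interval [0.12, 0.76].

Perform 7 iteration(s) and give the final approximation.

f(x) = e^x - 3x
Initial interval: [0.12, 0.76]

Iteration 1:
  c_1 = (0.120000 + 0.760000)/2 = 0.440000
  f(c_1) = f(0.440000) = 0.232707
  f(a) × f(c) ≥ 0, new interval: [0.440000, 0.760000]
Iteration 2:
  c_2 = (0.440000 + 0.760000)/2 = 0.600000
  f(c_2) = f(0.600000) = 0.022119
  f(a) × f(c) ≥ 0, new interval: [0.600000, 0.760000]
Iteration 3:
  c_3 = (0.600000 + 0.760000)/2 = 0.680000
  f(c_3) = f(0.680000) = -0.066122
  f(a) × f(c) < 0, new interval: [0.600000, 0.680000]
Iteration 4:
  c_4 = (0.600000 + 0.680000)/2 = 0.640000
  f(c_4) = f(0.640000) = -0.023519
  f(a) × f(c) < 0, new interval: [0.600000, 0.640000]
Iteration 5:
  c_5 = (0.600000 + 0.640000)/2 = 0.620000
  f(c_5) = f(0.620000) = -0.001072
  f(a) × f(c) < 0, new interval: [0.600000, 0.620000]
Iteration 6:
  c_6 = (0.600000 + 0.620000)/2 = 0.610000
  f(c_6) = f(0.610000) = 0.010431
  f(a) × f(c) ≥ 0, new interval: [0.610000, 0.620000]
Iteration 7:
  c_7 = (0.610000 + 0.620000)/2 = 0.615000
  f(c_7) = f(0.615000) = 0.004657
  f(a) × f(c) ≥ 0, new interval: [0.615000, 0.620000]

After 7 iteration(s), the approximation is c_7 = 0.615000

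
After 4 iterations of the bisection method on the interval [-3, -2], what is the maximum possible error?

Bisection error bound: |error| ≤ (b-a)/2^n
|error| ≤ (-2 - (-3))/2^4 = 1/2^4
|error| ≤ 0.0625000000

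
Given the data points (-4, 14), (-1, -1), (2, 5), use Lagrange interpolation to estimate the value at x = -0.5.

Lagrange interpolation formula:
P(x) = Σ yᵢ × Lᵢ(x)
where Lᵢ(x) = Π_{j≠i} (x - xⱼ)/(xᵢ - xⱼ)

L_0(-0.5) = (-0.5 - (-1))/(-4 - (-1)) × (-0.5 - 2)/(-4 - 2) = -0.069444
L_1(-0.5) = (-0.5 - (-4))/(-1 - (-4)) × (-0.5 - 2)/(-1 - 2) = 0.972222
L_2(-0.5) = (-0.5 - (-4))/(2 - (-4)) × (-0.5 - (-1))/(2 - (-1)) = 0.097222

P(-0.5) = 14×L_0(-0.5) + (-1)×L_1(-0.5) + 5×L_2(-0.5)
P(-0.5) = -1.458333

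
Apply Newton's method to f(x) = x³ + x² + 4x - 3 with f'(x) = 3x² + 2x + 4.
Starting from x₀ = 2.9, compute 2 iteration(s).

f(x) = x³ + x² + 4x - 3
f'(x) = 3x² + 2x + 4
x₀ = 2.9

Newton-Raphson formula: x_{n+1} = x_n - f(x_n)/f'(x_n)

Iteration 1:
  f(2.900000) = 41.399000
  f'(2.900000) = 35.030000
  x_1 = 2.900000 - 41.399000/35.030000 = 1.718184
Iteration 2:
  f(1.718184) = 11.897247
  f'(1.718184) = 16.292842
  x_2 = 1.718184 - 11.897247/16.292842 = 0.987971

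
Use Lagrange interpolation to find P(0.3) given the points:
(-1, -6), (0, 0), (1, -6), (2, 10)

Lagrange interpolation formula:
P(x) = Σ yᵢ × Lᵢ(x)
where Lᵢ(x) = Π_{j≠i} (x - xⱼ)/(xᵢ - xⱼ)

L_0(0.3) = (0.3 - 0)/(-1 - 0) × (0.3 - 1)/(-1 - 1) × (0.3 - 2)/(-1 - 2) = -0.059500
L_1(0.3) = (0.3 - (-1))/(0 - (-1)) × (0.3 - 1)/(0 - 1) × (0.3 - 2)/(0 - 2) = 0.773500
L_2(0.3) = (0.3 - (-1))/(1 - (-1)) × (0.3 - 0)/(1 - 0) × (0.3 - 2)/(1 - 2) = 0.331500
L_3(0.3) = (0.3 - (-1))/(2 - (-1)) × (0.3 - 0)/(2 - 0) × (0.3 - 1)/(2 - 1) = -0.045500

P(0.3) = (-6)×L_0(0.3) + 0×L_1(0.3) + (-6)×L_2(0.3) + 10×L_3(0.3)
P(0.3) = -2.087000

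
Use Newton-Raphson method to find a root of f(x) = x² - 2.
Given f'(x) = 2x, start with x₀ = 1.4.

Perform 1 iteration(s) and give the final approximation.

f(x) = x² - 2
f'(x) = 2x
x₀ = 1.4

Newton-Raphson formula: x_{n+1} = x_n - f(x_n)/f'(x_n)

Iteration 1:
  f(1.400000) = -0.040000
  f'(1.400000) = 2.800000
  x_1 = 1.400000 - (-0.040000)/2.800000 = 1.414286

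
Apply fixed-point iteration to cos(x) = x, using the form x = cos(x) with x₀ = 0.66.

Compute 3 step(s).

Equation: cos(x) = x
Fixed-point form: x = cos(x)
x₀ = 0.66

x_1 = g(0.660000) = 0.789992
x_2 = g(0.789992) = 0.703851
x_3 = g(0.703851) = 0.762356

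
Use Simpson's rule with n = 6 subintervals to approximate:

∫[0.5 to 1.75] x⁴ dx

f(x) = x⁴
a = 0.5, b = 1.75, n = 6
h = (b - a)/n = 0.208333

Simpson's rule: (h/3)[f(x₀) + 4f(x₁) + 2f(x₂) + ... + f(xₙ)]

x_0 = 0.5000, f(x_0) = 0.062500, coefficient = 1
x_1 = 0.7083, f(x_1) = 0.251739, coefficient = 4
x_2 = 0.9167, f(x_2) = 0.706067, coefficient = 2
x_3 = 1.1250, f(x_3) = 1.601807, coefficient = 4
x_4 = 1.3333, f(x_4) = 3.160494, coefficient = 2
x_5 = 1.5417, f(x_5) = 5.648875, coefficient = 4
x_6 = 1.7500, f(x_6) = 9.378906, coefficient = 1

I ≈ (0.208333/3) × 47.184209 = 3.276681
Exact value: 3.276367
Error: 0.000314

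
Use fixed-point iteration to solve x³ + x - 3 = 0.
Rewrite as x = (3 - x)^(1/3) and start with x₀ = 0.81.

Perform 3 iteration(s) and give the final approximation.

Equation: x³ + x - 3 = 0
Fixed-point form: x = (3 - x)^(1/3)
x₀ = 0.81

x_1 = g(0.810000) = 1.298618
x_2 = g(1.298618) = 1.193807
x_3 = g(1.193807) = 1.217834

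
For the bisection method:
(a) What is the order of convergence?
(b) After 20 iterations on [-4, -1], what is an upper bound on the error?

(a) Bisection has linear (order 1) convergence; the error is halved each step.

(b) Error bound = (b-a)/2^n = (-1 - (-4))/2^{20}
    = 3/2^{20}

(a) 1 (linear); (b) error ≤ 2.86e-06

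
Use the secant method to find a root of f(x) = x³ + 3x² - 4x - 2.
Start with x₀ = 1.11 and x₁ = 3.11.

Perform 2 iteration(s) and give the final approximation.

f(x) = x³ + 3x² - 4x - 2
x₀ = 1.11, x₁ = 3.11

Secant formula: x_{n+1} = x_n - f(x_n)(x_n - x_{n-1})/(f(x_n) - f(x_{n-1}))

Iteration 1:
  f(1.110000) = -1.376069
  f(3.110000) = 44.656531
  x_2 = 3.110000 - 44.656531×(3.110000 - 1.110000)/(44.656531 - (-1.376069))
       = 1.169787
Iteration 2:
  f(3.110000) = 44.656531
  f(1.169787) = -0.973207
  x_3 = 1.169787 - (-0.973207)×(1.169787 - 3.110000)/(-0.973207 - 44.656531)
       = 1.211168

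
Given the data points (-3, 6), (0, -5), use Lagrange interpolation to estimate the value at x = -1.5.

Lagrange interpolation formula:
P(x) = Σ yᵢ × Lᵢ(x)
where Lᵢ(x) = Π_{j≠i} (x - xⱼ)/(xᵢ - xⱼ)

L_0(-1.5) = (-1.5 - 0)/(-3 - 0) = 0.500000
L_1(-1.5) = (-1.5 - (-3))/(0 - (-3)) = 0.500000

P(-1.5) = 6×L_0(-1.5) + (-5)×L_1(-1.5)
P(-1.5) = 0.500000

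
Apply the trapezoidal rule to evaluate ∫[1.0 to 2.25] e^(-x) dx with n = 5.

f(x) = e^(-x)
a = 1.0, b = 2.25, n = 5
h = (b - a)/n = 0.250000

Trapezoidal rule: (h/2)[f(x₀) + 2f(x₁) + 2f(x₂) + ... + f(xₙ)]

x_0 = 1.0000, f(x_0) = 0.367879, coefficient = 1
x_1 = 1.2500, f(x_1) = 0.286505, coefficient = 2
x_2 = 1.5000, f(x_2) = 0.223130, coefficient = 2
x_3 = 1.7500, f(x_3) = 0.173774, coefficient = 2
x_4 = 2.0000, f(x_4) = 0.135335, coefficient = 2
x_5 = 2.2500, f(x_5) = 0.105399, coefficient = 1

I ≈ (0.250000/2) × 2.110767 = 0.263846
Exact value: 0.262480
Error: 0.001366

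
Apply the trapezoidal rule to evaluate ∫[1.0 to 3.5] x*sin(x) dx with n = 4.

f(x) = x*sin(x)
a = 1.0, b = 3.5, n = 4
h = (b - a)/n = 0.625000

Trapezoidal rule: (h/2)[f(x₀) + 2f(x₁) + 2f(x₂) + ... + f(xₙ)]

x_0 = 1.0000, f(x_0) = 0.841471, coefficient = 1
x_1 = 1.6250, f(x_1) = 1.622613, coefficient = 2
x_2 = 2.2500, f(x_2) = 1.750665, coefficient = 2
x_3 = 2.8750, f(x_3) = 0.757407, coefficient = 2
x_4 = 3.5000, f(x_4) = -1.227741, coefficient = 1

I ≈ (0.625000/2) × 7.875100 = 2.460969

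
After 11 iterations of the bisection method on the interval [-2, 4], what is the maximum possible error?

Bisection error bound: |error| ≤ (b-a)/2^n
|error| ≤ (4 - (-2))/2^11 = 6/2^11
|error| ≤ 0.0029296875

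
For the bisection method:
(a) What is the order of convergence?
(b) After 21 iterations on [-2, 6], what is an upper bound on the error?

(a) Bisection has linear (order 1) convergence; the error is halved each step.

(b) Error bound = (b-a)/2^n = (6 - (-2))/2^{21}
    = 8/2^{21}

(a) 1 (linear); (b) error ≤ 3.81e-06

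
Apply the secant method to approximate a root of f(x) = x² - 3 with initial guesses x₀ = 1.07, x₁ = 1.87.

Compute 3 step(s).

f(x) = x² - 3
x₀ = 1.07, x₁ = 1.87

Secant formula: x_{n+1} = x_n - f(x_n)(x_n - x_{n-1})/(f(x_n) - f(x_{n-1}))

Iteration 1:
  f(1.070000) = -1.855100
  f(1.870000) = 0.496900
  x_2 = 1.870000 - 0.496900×(1.870000 - 1.070000)/(0.496900 - (-1.855100))
       = 1.700986
Iteration 2:
  f(1.870000) = 0.496900
  f(1.700986) = -0.106645
  x_3 = 1.700986 - (-0.106645)×(1.700986 - 1.870000)/(-0.106645 - 0.496900)
       = 1.730851
Iteration 3:
  f(1.700986) = -0.106645
  f(1.730851) = -0.004156
  x_4 = 1.730851 - (-0.004156)×(1.730851 - 1.700986)/(-0.004156 - (-0.106645))
       = 1.732062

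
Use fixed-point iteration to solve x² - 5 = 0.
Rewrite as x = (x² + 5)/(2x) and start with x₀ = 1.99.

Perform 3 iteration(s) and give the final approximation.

Equation: x² - 5 = 0
Fixed-point form: x = (x² + 5)/(2x)
x₀ = 1.99

x_1 = g(1.990000) = 2.251281
x_2 = g(2.251281) = 2.236119
x_3 = g(2.236119) = 2.236068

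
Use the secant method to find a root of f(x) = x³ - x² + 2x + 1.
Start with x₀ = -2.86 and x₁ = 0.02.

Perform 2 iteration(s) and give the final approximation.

f(x) = x³ - x² + 2x + 1
x₀ = -2.86, x₁ = 0.02

Secant formula: x_{n+1} = x_n - f(x_n)(x_n - x_{n-1})/(f(x_n) - f(x_{n-1}))

Iteration 1:
  f(-2.860000) = -36.293256
  f(0.020000) = 1.039608
  x_2 = 0.020000 - 1.039608×(0.020000 - (-2.860000))/(1.039608 - (-36.293256))
       = -0.060199
Iteration 2:
  f(0.020000) = 1.039608
  f(-0.060199) = 0.875759
  x_3 = -0.060199 - 0.875759×(-0.060199 - 0.020000)/(0.875759 - 1.039608)
       = -0.488859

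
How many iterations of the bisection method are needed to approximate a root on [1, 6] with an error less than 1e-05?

We need (b-a)/2^n ≤ 1e-05
(6 - 1)/2^n ≤ 1e-05
5/2^n ≤ 1e-05
2^n ≥ 500000
n ≥ log₂(500000) = 18.93
n ≥ 19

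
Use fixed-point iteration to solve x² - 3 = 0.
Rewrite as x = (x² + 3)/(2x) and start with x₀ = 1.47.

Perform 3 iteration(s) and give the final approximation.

Equation: x² - 3 = 0
Fixed-point form: x = (x² + 3)/(2x)
x₀ = 1.47

x_1 = g(1.470000) = 1.755408
x_2 = g(1.755408) = 1.732206
x_3 = g(1.732206) = 1.732051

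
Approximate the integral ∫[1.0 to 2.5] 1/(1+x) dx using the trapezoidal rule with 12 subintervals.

f(x) = 1/(1+x)
a = 1.0, b = 2.5, n = 12
h = (b - a)/n = 0.125000

Trapezoidal rule: (h/2)[f(x₀) + 2f(x₁) + 2f(x₂) + ... + f(xₙ)]

x_0 = 1.0000, f(x_0) = 0.500000, coefficient = 1
x_1 = 1.1250, f(x_1) = 0.470588, coefficient = 2
x_2 = 1.2500, f(x_2) = 0.444444, coefficient = 2
x_3 = 1.3750, f(x_3) = 0.421053, coefficient = 2
x_4 = 1.5000, f(x_4) = 0.400000, coefficient = 2
x_5 = 1.6250, f(x_5) = 0.380952, coefficient = 2
x_6 = 1.7500, f(x_6) = 0.363636, coefficient = 2
x_7 = 1.8750, f(x_7) = 0.347826, coefficient = 2
x_8 = 2.0000, f(x_8) = 0.333333, coefficient = 2
x_9 = 2.1250, f(x_9) = 0.320000, coefficient = 2
x_10 = 2.2500, f(x_10) = 0.307692, coefficient = 2
x_11 = 2.3750, f(x_11) = 0.296296, coefficient = 2
x_12 = 2.5000, f(x_12) = 0.285714, coefficient = 1

I ≈ (0.125000/2) × 8.957358 = 0.559835
Exact value: 0.559616
Error: 0.000219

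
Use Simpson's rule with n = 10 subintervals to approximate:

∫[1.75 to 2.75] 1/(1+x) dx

f(x) = 1/(1+x)
a = 1.75, b = 2.75, n = 10
h = (b - a)/n = 0.100000

Simpson's rule: (h/3)[f(x₀) + 4f(x₁) + 2f(x₂) + ... + f(xₙ)]

x_0 = 1.7500, f(x_0) = 0.363636, coefficient = 1
x_1 = 1.8500, f(x_1) = 0.350877, coefficient = 4
x_2 = 1.9500, f(x_2) = 0.338983, coefficient = 2
x_3 = 2.0500, f(x_3) = 0.327869, coefficient = 4
x_4 = 2.1500, f(x_4) = 0.317460, coefficient = 2
x_5 = 2.2500, f(x_5) = 0.307692, coefficient = 4
x_6 = 2.3500, f(x_6) = 0.298507, coefficient = 2
x_7 = 2.4500, f(x_7) = 0.289855, coefficient = 4
x_8 = 2.5500, f(x_8) = 0.281690, coefficient = 2
x_9 = 2.6500, f(x_9) = 0.273973, coefficient = 4
x_10 = 2.7500, f(x_10) = 0.266667, coefficient = 1

I ≈ (0.100000/3) × 9.304649 = 0.310155
Exact value: 0.310155
Error: 0.000000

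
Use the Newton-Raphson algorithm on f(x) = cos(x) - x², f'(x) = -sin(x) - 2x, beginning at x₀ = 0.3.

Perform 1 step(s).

f(x) = cos(x) - x²
f'(x) = -sin(x) - 2x
x₀ = 0.3

Newton-Raphson formula: x_{n+1} = x_n - f(x_n)/f'(x_n)

Iteration 1:
  f(0.300000) = 0.865336
  f'(0.300000) = -0.895520
  x_1 = 0.300000 - 0.865336/(-0.895520) = 1.266295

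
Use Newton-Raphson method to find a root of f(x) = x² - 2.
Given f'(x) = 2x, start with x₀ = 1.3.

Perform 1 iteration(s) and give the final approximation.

f(x) = x² - 2
f'(x) = 2x
x₀ = 1.3

Newton-Raphson formula: x_{n+1} = x_n - f(x_n)/f'(x_n)

Iteration 1:
  f(1.300000) = -0.310000
  f'(1.300000) = 2.600000
  x_1 = 1.300000 - (-0.310000)/2.600000 = 1.419231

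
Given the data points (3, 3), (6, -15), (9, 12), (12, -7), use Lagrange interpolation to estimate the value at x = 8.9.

Lagrange interpolation formula:
P(x) = Σ yᵢ × Lᵢ(x)
where Lᵢ(x) = Π_{j≠i} (x - xⱼ)/(xᵢ - xⱼ)

L_0(8.9) = (8.9 - 6)/(3 - 6) × (8.9 - 9)/(3 - 9) × (8.9 - 12)/(3 - 12) = -0.005549
L_1(8.9) = (8.9 - 3)/(6 - 3) × (8.9 - 9)/(6 - 9) × (8.9 - 12)/(6 - 12) = 0.033870
L_2(8.9) = (8.9 - 3)/(9 - 3) × (8.9 - 6)/(9 - 6) × (8.9 - 12)/(9 - 12) = 0.982241
L_3(8.9) = (8.9 - 3)/(12 - 3) × (8.9 - 6)/(12 - 6) × (8.9 - 9)/(12 - 9) = -0.010562

P(8.9) = 3×L_0(8.9) + (-15)×L_1(8.9) + 12×L_2(8.9) + (-7)×L_3(8.9)
P(8.9) = 11.336117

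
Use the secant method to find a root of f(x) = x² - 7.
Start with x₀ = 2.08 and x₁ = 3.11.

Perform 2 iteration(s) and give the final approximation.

f(x) = x² - 7
x₀ = 2.08, x₁ = 3.11

Secant formula: x_{n+1} = x_n - f(x_n)(x_n - x_{n-1})/(f(x_n) - f(x_{n-1}))

Iteration 1:
  f(2.080000) = -2.673600
  f(3.110000) = 2.672100
  x_2 = 3.110000 - 2.672100×(3.110000 - 2.080000)/(2.672100 - (-2.673600))
       = 2.595145
Iteration 2:
  f(3.110000) = 2.672100
  f(2.595145) = -0.265225
  x_3 = 2.595145 - (-0.265225)×(2.595145 - 3.110000)/(-0.265225 - 2.672100)
       = 2.641633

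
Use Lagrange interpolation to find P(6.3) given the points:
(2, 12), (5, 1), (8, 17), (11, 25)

Lagrange interpolation formula:
P(x) = Σ yᵢ × Lᵢ(x)
where Lᵢ(x) = Π_{j≠i} (x - xⱼ)/(xᵢ - xⱼ)

L_0(6.3) = (6.3 - 5)/(2 - 5) × (6.3 - 8)/(2 - 8) × (6.3 - 11)/(2 - 11) = -0.064117
L_1(6.3) = (6.3 - 2)/(5 - 2) × (6.3 - 8)/(5 - 8) × (6.3 - 11)/(5 - 11) = 0.636241
L_2(6.3) = (6.3 - 2)/(8 - 2) × (6.3 - 5)/(8 - 5) × (6.3 - 11)/(8 - 11) = 0.486537
L_3(6.3) = (6.3 - 2)/(11 - 2) × (6.3 - 5)/(11 - 5) × (6.3 - 8)/(11 - 8) = -0.058660

P(6.3) = 12×L_0(6.3) + 1×L_1(6.3) + 17×L_2(6.3) + 25×L_3(6.3)
P(6.3) = 6.671451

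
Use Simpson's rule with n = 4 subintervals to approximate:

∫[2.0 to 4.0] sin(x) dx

f(x) = sin(x)
a = 2.0, b = 4.0, n = 4
h = (b - a)/n = 0.500000

Simpson's rule: (h/3)[f(x₀) + 4f(x₁) + 2f(x₂) + ... + f(xₙ)]

x_0 = 2.0000, f(x_0) = 0.909297, coefficient = 1
x_1 = 2.5000, f(x_1) = 0.598472, coefficient = 4
x_2 = 3.0000, f(x_2) = 0.141120, coefficient = 2
x_3 = 3.5000, f(x_3) = -0.350783, coefficient = 4
x_4 = 4.0000, f(x_4) = -0.756802, coefficient = 1

I ≈ (0.500000/3) × 1.425491 = 0.237582
Exact value: 0.237497
Error: 0.000085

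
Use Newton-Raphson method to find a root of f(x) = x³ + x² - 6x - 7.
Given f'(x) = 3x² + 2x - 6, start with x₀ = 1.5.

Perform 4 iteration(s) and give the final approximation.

f(x) = x³ + x² - 6x - 7
f'(x) = 3x² + 2x - 6
x₀ = 1.5

Newton-Raphson formula: x_{n+1} = x_n - f(x_n)/f'(x_n)

Iteration 1:
  f(1.500000) = -10.375000
  f'(1.500000) = 3.750000
  x_1 = 1.500000 - (-10.375000)/3.750000 = 4.266667
Iteration 2:
  f(4.266667) = 63.276741
  f'(4.266667) = 57.146667
  x_2 = 4.266667 - 63.276741/57.146667 = 3.159398
Iteration 3:
  f(3.159398) = 15.561859
  f'(3.159398) = 30.264173
  x_3 = 3.159398 - 15.561859/30.264173 = 2.645197
Iteration 4:
  f(2.645197) = 2.634503
  f'(2.645197) = 20.281593
  x_4 = 2.645197 - 2.634503/20.281593 = 2.515301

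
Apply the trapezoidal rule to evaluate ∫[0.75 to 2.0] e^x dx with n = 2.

f(x) = e^x
a = 0.75, b = 2.0, n = 2
h = (b - a)/n = 0.625000

Trapezoidal rule: (h/2)[f(x₀) + 2f(x₁) + 2f(x₂) + ... + f(xₙ)]

x_0 = 0.7500, f(x_0) = 2.117000, coefficient = 1
x_1 = 1.3750, f(x_1) = 3.955077, coefficient = 2
x_2 = 2.0000, f(x_2) = 7.389056, coefficient = 1

I ≈ (0.625000/2) × 17.416210 = 5.442565
Exact value: 5.272056
Error: 0.170509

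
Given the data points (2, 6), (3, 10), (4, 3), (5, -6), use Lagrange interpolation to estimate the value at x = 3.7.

Lagrange interpolation formula:
P(x) = Σ yᵢ × Lᵢ(x)
where Lᵢ(x) = Π_{j≠i} (x - xⱼ)/(xᵢ - xⱼ)

L_0(3.7) = (3.7 - 3)/(2 - 3) × (3.7 - 4)/(2 - 4) × (3.7 - 5)/(2 - 5) = -0.045500
L_1(3.7) = (3.7 - 2)/(3 - 2) × (3.7 - 4)/(3 - 4) × (3.7 - 5)/(3 - 5) = 0.331500
L_2(3.7) = (3.7 - 2)/(4 - 2) × (3.7 - 3)/(4 - 3) × (3.7 - 5)/(4 - 5) = 0.773500
L_3(3.7) = (3.7 - 2)/(5 - 2) × (3.7 - 3)/(5 - 3) × (3.7 - 4)/(5 - 4) = -0.059500

P(3.7) = 6×L_0(3.7) + 10×L_1(3.7) + 3×L_2(3.7) + (-6)×L_3(3.7)
P(3.7) = 5.719500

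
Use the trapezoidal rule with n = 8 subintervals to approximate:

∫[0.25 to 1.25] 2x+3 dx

f(x) = 2x+3
a = 0.25, b = 1.25, n = 8
h = (b - a)/n = 0.125000

Trapezoidal rule: (h/2)[f(x₀) + 2f(x₁) + 2f(x₂) + ... + f(xₙ)]

x_0 = 0.2500, f(x_0) = 3.500000, coefficient = 1
x_1 = 0.3750, f(x_1) = 3.750000, coefficient = 2
x_2 = 0.5000, f(x_2) = 4.000000, coefficient = 2
x_3 = 0.6250, f(x_3) = 4.250000, coefficient = 2
x_4 = 0.7500, f(x_4) = 4.500000, coefficient = 2
x_5 = 0.8750, f(x_5) = 4.750000, coefficient = 2
x_6 = 1.0000, f(x_6) = 5.000000, coefficient = 2
x_7 = 1.1250, f(x_7) = 5.250000, coefficient = 2
x_8 = 1.2500, f(x_8) = 5.500000, coefficient = 1

I ≈ (0.125000/2) × 72.000000 = 4.500000
Exact value: 4.500000
Error: 0.000000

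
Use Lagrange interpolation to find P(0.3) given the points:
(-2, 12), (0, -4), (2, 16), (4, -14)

Lagrange interpolation formula:
P(x) = Σ yᵢ × Lᵢ(x)
where Lᵢ(x) = Π_{j≠i} (x - xⱼ)/(xᵢ - xⱼ)

L_0(0.3) = (0.3 - 0)/(-2 - 0) × (0.3 - 2)/(-2 - 2) × (0.3 - 4)/(-2 - 4) = -0.039313
L_1(0.3) = (0.3 - (-2))/(0 - (-2)) × (0.3 - 2)/(0 - 2) × (0.3 - 4)/(0 - 4) = 0.904187
L_2(0.3) = (0.3 - (-2))/(2 - (-2)) × (0.3 - 0)/(2 - 0) × (0.3 - 4)/(2 - 4) = 0.159562
L_3(0.3) = (0.3 - (-2))/(4 - (-2)) × (0.3 - 0)/(4 - 0) × (0.3 - 2)/(4 - 2) = -0.024437

P(0.3) = 12×L_0(0.3) + (-4)×L_1(0.3) + 16×L_2(0.3) + (-14)×L_3(0.3)
P(0.3) = -1.193375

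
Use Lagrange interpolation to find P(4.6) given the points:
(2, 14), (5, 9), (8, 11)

Lagrange interpolation formula:
P(x) = Σ yᵢ × Lᵢ(x)
where Lᵢ(x) = Π_{j≠i} (x - xⱼ)/(xᵢ - xⱼ)

L_0(4.6) = (4.6 - 5)/(2 - 5) × (4.6 - 8)/(2 - 8) = 0.075556
L_1(4.6) = (4.6 - 2)/(5 - 2) × (4.6 - 8)/(5 - 8) = 0.982222
L_2(4.6) = (4.6 - 2)/(8 - 2) × (4.6 - 5)/(8 - 5) = -0.057778

P(4.6) = 14×L_0(4.6) + 9×L_1(4.6) + 11×L_2(4.6)
P(4.6) = 9.262222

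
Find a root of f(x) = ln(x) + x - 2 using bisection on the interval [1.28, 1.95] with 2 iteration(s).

f(x) = ln(x) + x - 2
Initial interval: [1.28, 1.95]

Iteration 1:
  c_1 = (1.280000 + 1.950000)/2 = 1.615000
  f(c_1) = f(1.615000) = 0.094335
  f(a) × f(c) < 0, new interval: [1.280000, 1.615000]
Iteration 2:
  c_2 = (1.280000 + 1.615000)/2 = 1.447500
  f(c_2) = f(1.447500) = -0.182662
  f(a) × f(c) ≥ 0, new interval: [1.447500, 1.615000]

After 2 iteration(s), the approximation is c_2 = 1.447500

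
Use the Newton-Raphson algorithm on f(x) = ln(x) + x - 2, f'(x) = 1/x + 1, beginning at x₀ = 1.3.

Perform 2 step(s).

f(x) = ln(x) + x - 2
f'(x) = 1/x + 1
x₀ = 1.3

Newton-Raphson formula: x_{n+1} = x_n - f(x_n)/f'(x_n)

Iteration 1:
  f(1.300000) = -0.437636
  f'(1.300000) = 1.769231
  x_1 = 1.300000 - (-0.437636)/1.769231 = 1.547359
Iteration 2:
  f(1.547359) = -0.016091
  f'(1.547359) = 1.646262
  x_2 = 1.547359 - (-0.016091)/1.646262 = 1.557134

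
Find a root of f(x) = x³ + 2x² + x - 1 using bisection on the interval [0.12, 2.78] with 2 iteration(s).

f(x) = x³ + 2x² + x - 1
Initial interval: [0.12, 2.78]

Iteration 1:
  c_1 = (0.120000 + 2.780000)/2 = 1.450000
  f(c_1) = f(1.450000) = 7.703625
  f(a) × f(c) < 0, new interval: [0.120000, 1.450000]
Iteration 2:
  c_2 = (0.120000 + 1.450000)/2 = 0.785000
  f(c_2) = f(0.785000) = 1.501187
  f(a) × f(c) < 0, new interval: [0.120000, 0.785000]

After 2 iteration(s), the approximation is c_2 = 0.785000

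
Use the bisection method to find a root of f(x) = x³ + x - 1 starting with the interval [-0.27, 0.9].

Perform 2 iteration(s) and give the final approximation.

f(x) = x³ + x - 1
Initial interval: [-0.27, 0.9]

Iteration 1:
  c_1 = (-0.270000 + 0.900000)/2 = 0.315000
  f(c_1) = f(0.315000) = -0.653744
  f(a) × f(c) ≥ 0, new interval: [0.315000, 0.900000]
Iteration 2:
  c_2 = (0.315000 + 0.900000)/2 = 0.607500
  f(c_2) = f(0.607500) = -0.168298
  f(a) × f(c) ≥ 0, new interval: [0.607500, 0.900000]

After 2 iteration(s), the approximation is c_2 = 0.607500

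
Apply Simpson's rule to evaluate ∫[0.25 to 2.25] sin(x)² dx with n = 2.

f(x) = sin(x)²
a = 0.25, b = 2.25, n = 2
h = (b - a)/n = 1.000000

Simpson's rule: (h/3)[f(x₀) + 4f(x₁) + 2f(x₂) + ... + f(xₙ)]

x_0 = 0.2500, f(x_0) = 0.061209, coefficient = 1
x_1 = 1.2500, f(x_1) = 0.900572, coefficient = 4
x_2 = 2.2500, f(x_2) = 0.605398, coefficient = 1

I ≈ (1.000000/3) × 4.268894 = 1.422965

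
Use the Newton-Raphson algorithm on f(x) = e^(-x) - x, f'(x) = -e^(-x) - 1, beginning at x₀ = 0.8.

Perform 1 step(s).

f(x) = e^(-x) - x
f'(x) = -e^(-x) - 1
x₀ = 0.8

Newton-Raphson formula: x_{n+1} = x_n - f(x_n)/f'(x_n)

Iteration 1:
  f(0.800000) = -0.350671
  f'(0.800000) = -1.449329
  x_1 = 0.800000 - (-0.350671)/(-1.449329) = 0.558046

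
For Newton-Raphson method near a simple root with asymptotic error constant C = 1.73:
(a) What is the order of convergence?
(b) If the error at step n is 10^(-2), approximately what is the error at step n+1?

(a) Newton-Raphson has quadratic (order 2) convergence near simple roots.
    This means |e_{n+1}| ≈ C|e_n|².

(b) With |e_n| = 10^(-2) and C = 1.73:
    |e_{n+1}| ≈ 1.73 × (10^(-2))² = 1.73 × 10^(-4)

(a) 2 (quadratic); (b) |e_{n+1}| ≈ 1.730e-04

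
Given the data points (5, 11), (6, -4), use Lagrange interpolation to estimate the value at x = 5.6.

Lagrange interpolation formula:
P(x) = Σ yᵢ × Lᵢ(x)
where Lᵢ(x) = Π_{j≠i} (x - xⱼ)/(xᵢ - xⱼ)

L_0(5.6) = (5.6 - 6)/(5 - 6) = 0.400000
L_1(5.6) = (5.6 - 5)/(6 - 5) = 0.600000

P(5.6) = 11×L_0(5.6) + (-4)×L_1(5.6)
P(5.6) = 2.000000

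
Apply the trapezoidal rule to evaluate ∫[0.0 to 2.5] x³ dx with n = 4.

f(x) = x³
a = 0.0, b = 2.5, n = 4
h = (b - a)/n = 0.625000

Trapezoidal rule: (h/2)[f(x₀) + 2f(x₁) + 2f(x₂) + ... + f(xₙ)]

x_0 = 0.0000, f(x_0) = 0.000000, coefficient = 1
x_1 = 0.6250, f(x_1) = 0.244141, coefficient = 2
x_2 = 1.2500, f(x_2) = 1.953125, coefficient = 2
x_3 = 1.8750, f(x_3) = 6.591797, coefficient = 2
x_4 = 2.5000, f(x_4) = 15.625000, coefficient = 1

I ≈ (0.625000/2) × 33.203125 = 10.375977
Exact value: 9.765625
Error: 0.610352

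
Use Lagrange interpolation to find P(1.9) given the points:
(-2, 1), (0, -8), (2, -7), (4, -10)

Lagrange interpolation formula:
P(x) = Σ yᵢ × Lᵢ(x)
where Lᵢ(x) = Π_{j≠i} (x - xⱼ)/(xᵢ - xⱼ)

L_0(1.9) = (1.9 - 0)/(-2 - 0) × (1.9 - 2)/(-2 - 2) × (1.9 - 4)/(-2 - 4) = -0.008313
L_1(1.9) = (1.9 - (-2))/(0 - (-2)) × (1.9 - 2)/(0 - 2) × (1.9 - 4)/(0 - 4) = 0.051188
L_2(1.9) = (1.9 - (-2))/(2 - (-2)) × (1.9 - 0)/(2 - 0) × (1.9 - 4)/(2 - 4) = 0.972562
L_3(1.9) = (1.9 - (-2))/(4 - (-2)) × (1.9 - 0)/(4 - 0) × (1.9 - 2)/(4 - 2) = -0.015438

P(1.9) = 1×L_0(1.9) + (-8)×L_1(1.9) + (-7)×L_2(1.9) + (-10)×L_3(1.9)
P(1.9) = -7.071375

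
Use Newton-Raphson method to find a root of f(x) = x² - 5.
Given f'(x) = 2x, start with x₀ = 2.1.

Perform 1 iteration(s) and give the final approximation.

f(x) = x² - 5
f'(x) = 2x
x₀ = 2.1

Newton-Raphson formula: x_{n+1} = x_n - f(x_n)/f'(x_n)

Iteration 1:
  f(2.100000) = -0.590000
  f'(2.100000) = 4.200000
  x_1 = 2.100000 - (-0.590000)/4.200000 = 2.240476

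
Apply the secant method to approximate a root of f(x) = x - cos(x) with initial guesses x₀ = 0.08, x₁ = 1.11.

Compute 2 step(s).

f(x) = x - cos(x)
x₀ = 0.08, x₁ = 1.11

Secant formula: x_{n+1} = x_n - f(x_n)(x_n - x_{n-1})/(f(x_n) - f(x_{n-1}))

Iteration 1:
  f(0.080000) = -0.916802
  f(1.110000) = 0.665338
  x_2 = 1.110000 - 0.665338×(1.110000 - 0.080000)/(0.665338 - (-0.916802))
       = 0.676853
Iteration 2:
  f(1.110000) = 0.665338
  f(0.676853) = -0.102694
  x_3 = 0.676853 - (-0.102694)×(0.676853 - 1.110000)/(-0.102694 - 0.665338)
       = 0.734770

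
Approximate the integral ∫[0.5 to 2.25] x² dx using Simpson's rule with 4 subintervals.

f(x) = x²
a = 0.5, b = 2.25, n = 4
h = (b - a)/n = 0.437500

Simpson's rule: (h/3)[f(x₀) + 4f(x₁) + 2f(x₂) + ... + f(xₙ)]

x_0 = 0.5000, f(x_0) = 0.250000, coefficient = 1
x_1 = 0.9375, f(x_1) = 0.878906, coefficient = 4
x_2 = 1.3750, f(x_2) = 1.890625, coefficient = 2
x_3 = 1.8125, f(x_3) = 3.285156, coefficient = 4
x_4 = 2.2500, f(x_4) = 5.062500, coefficient = 1

I ≈ (0.437500/3) × 25.750000 = 3.755208
Exact value: 3.755208
Error: 0.000000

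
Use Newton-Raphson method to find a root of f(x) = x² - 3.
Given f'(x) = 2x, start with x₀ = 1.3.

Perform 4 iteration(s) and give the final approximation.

f(x) = x² - 3
f'(x) = 2x
x₀ = 1.3

Newton-Raphson formula: x_{n+1} = x_n - f(x_n)/f'(x_n)

Iteration 1:
  f(1.300000) = -1.310000
  f'(1.300000) = 2.600000
  x_1 = 1.300000 - (-1.310000)/2.600000 = 1.803846
Iteration 2:
  f(1.803846) = 0.253861
  f'(1.803846) = 3.607692
  x_2 = 1.803846 - 0.253861/3.607692 = 1.733480
Iteration 3:
  f(1.733480) = 0.004951
  f'(1.733480) = 3.466959
  x_3 = 1.733480 - 0.004951/3.466959 = 1.732051
Iteration 4:
  f(1.732051) = 0.000002
  f'(1.732051) = 3.464103
  x_4 = 1.732051 - 0.000002/3.464103 = 1.732051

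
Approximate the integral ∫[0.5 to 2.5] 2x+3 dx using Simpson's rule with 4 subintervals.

f(x) = 2x+3
a = 0.5, b = 2.5, n = 4
h = (b - a)/n = 0.500000

Simpson's rule: (h/3)[f(x₀) + 4f(x₁) + 2f(x₂) + ... + f(xₙ)]

x_0 = 0.5000, f(x_0) = 4.000000, coefficient = 1
x_1 = 1.0000, f(x_1) = 5.000000, coefficient = 4
x_2 = 1.5000, f(x_2) = 6.000000, coefficient = 2
x_3 = 2.0000, f(x_3) = 7.000000, coefficient = 4
x_4 = 2.5000, f(x_4) = 8.000000, coefficient = 1

I ≈ (0.500000/3) × 72.000000 = 12.000000
Exact value: 12.000000
Error: 0.000000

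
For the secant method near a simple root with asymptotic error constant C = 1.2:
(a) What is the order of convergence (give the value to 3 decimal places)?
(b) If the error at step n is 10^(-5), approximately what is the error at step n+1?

(a) Secant method has superlinear convergence with order φ = (1+√5)/2 ≈ 1.618.
    This means |e_{n+1}| ≈ C|e_n|^1.618.

(b) With |e_n| = 10^(-5) and C = 1.2:
    |e_{n+1}| ≈ 1.2 × (10^(-5))^1.618 = 1.2 × 10^(-8.09)

(a) ≈ 1.618 (golden ratio); (b) |e_{n+1}| ≈ 9.750e-09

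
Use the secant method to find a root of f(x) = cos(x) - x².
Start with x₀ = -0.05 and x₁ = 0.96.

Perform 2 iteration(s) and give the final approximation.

f(x) = cos(x) - x²
x₀ = -0.05, x₁ = 0.96

Secant formula: x_{n+1} = x_n - f(x_n)(x_n - x_{n-1})/(f(x_n) - f(x_{n-1}))

Iteration 1:
  f(-0.050000) = 0.996250
  f(0.960000) = -0.348080
  x_2 = 0.960000 - (-0.348080)×(0.960000 - (-0.050000))/(-0.348080 - 0.996250)
       = 0.698486
Iteration 2:
  f(0.960000) = -0.348080
  f(0.698486) = 0.277933
  x_3 = 0.698486 - 0.277933×(0.698486 - 0.960000)/(0.277933 - (-0.348080))
       = 0.814591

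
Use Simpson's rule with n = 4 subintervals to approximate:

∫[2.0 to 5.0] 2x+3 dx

f(x) = 2x+3
a = 2.0, b = 5.0, n = 4
h = (b - a)/n = 0.750000

Simpson's rule: (h/3)[f(x₀) + 4f(x₁) + 2f(x₂) + ... + f(xₙ)]

x_0 = 2.0000, f(x_0) = 7.000000, coefficient = 1
x_1 = 2.7500, f(x_1) = 8.500000, coefficient = 4
x_2 = 3.5000, f(x_2) = 10.000000, coefficient = 2
x_3 = 4.2500, f(x_3) = 11.500000, coefficient = 4
x_4 = 5.0000, f(x_4) = 13.000000, coefficient = 1

I ≈ (0.750000/3) × 120.000000 = 30.000000
Exact value: 30.000000
Error: 0.000000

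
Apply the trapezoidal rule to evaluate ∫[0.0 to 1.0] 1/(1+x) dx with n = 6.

f(x) = 1/(1+x)
a = 0.0, b = 1.0, n = 6
h = (b - a)/n = 0.166667

Trapezoidal rule: (h/2)[f(x₀) + 2f(x₁) + 2f(x₂) + ... + f(xₙ)]

x_0 = 0.0000, f(x_0) = 1.000000, coefficient = 1
x_1 = 0.1667, f(x_1) = 0.857143, coefficient = 2
x_2 = 0.3333, f(x_2) = 0.750000, coefficient = 2
x_3 = 0.5000, f(x_3) = 0.666667, coefficient = 2
x_4 = 0.6667, f(x_4) = 0.600000, coefficient = 2
x_5 = 0.8333, f(x_5) = 0.545455, coefficient = 2
x_6 = 1.0000, f(x_6) = 0.500000, coefficient = 1

I ≈ (0.166667/2) × 8.338528 = 0.694877
Exact value: 0.693147
Error: 0.001730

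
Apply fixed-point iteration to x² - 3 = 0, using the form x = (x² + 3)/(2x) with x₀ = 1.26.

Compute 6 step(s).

Equation: x² - 3 = 0
Fixed-point form: x = (x² + 3)/(2x)
x₀ = 1.26

x_1 = g(1.260000) = 1.820476
x_2 = g(1.820476) = 1.734198
x_3 = g(1.734198) = 1.732052
x_4 = g(1.732052) = 1.732051
x_5 = g(1.732051) = 1.732051
x_6 = g(1.732051) = 1.732051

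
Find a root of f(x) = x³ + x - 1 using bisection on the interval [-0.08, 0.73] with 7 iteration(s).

f(x) = x³ + x - 1
Initial interval: [-0.08, 0.73]

Iteration 1:
  c_1 = (-0.080000 + 0.730000)/2 = 0.325000
  f(c_1) = f(0.325000) = -0.640672
  f(a) × f(c) ≥ 0, new interval: [0.325000, 0.730000]
Iteration 2:
  c_2 = (0.325000 + 0.730000)/2 = 0.527500
  f(c_2) = f(0.527500) = -0.325720
  f(a) × f(c) ≥ 0, new interval: [0.527500, 0.730000]
Iteration 3:
  c_3 = (0.527500 + 0.730000)/2 = 0.628750
  f(c_3) = f(0.628750) = -0.122688
  f(a) × f(c) ≥ 0, new interval: [0.628750, 0.730000]
Iteration 4:
  c_4 = (0.628750 + 0.730000)/2 = 0.679375
  f(c_4) = f(0.679375) = -0.007059
  f(a) × f(c) ≥ 0, new interval: [0.679375, 0.730000]
Iteration 5:
  c_5 = (0.679375 + 0.730000)/2 = 0.704687
  f(c_5) = f(0.704687) = 0.054624
  f(a) × f(c) < 0, new interval: [0.679375, 0.704687]
Iteration 6:
  c_6 = (0.679375 + 0.704687)/2 = 0.692031
  f(c_6) = f(0.692031) = 0.023450
  f(a) × f(c) < 0, new interval: [0.679375, 0.692031]
Iteration 7:
  c_7 = (0.679375 + 0.692031)/2 = 0.685703
  f(c_7) = f(0.685703) = 0.008113
  f(a) × f(c) < 0, new interval: [0.679375, 0.685703]

After 7 iteration(s), the approximation is c_7 = 0.685703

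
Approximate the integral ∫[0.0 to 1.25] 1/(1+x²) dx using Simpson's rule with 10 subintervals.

f(x) = 1/(1+x²)
a = 0.0, b = 1.25, n = 10
h = (b - a)/n = 0.125000

Simpson's rule: (h/3)[f(x₀) + 4f(x₁) + 2f(x₂) + ... + f(xₙ)]

x_0 = 0.0000, f(x_0) = 1.000000, coefficient = 1
x_1 = 0.1250, f(x_1) = 0.984615, coefficient = 4
x_2 = 0.2500, f(x_2) = 0.941176, coefficient = 2
x_3 = 0.3750, f(x_3) = 0.876712, coefficient = 4
x_4 = 0.5000, f(x_4) = 0.800000, coefficient = 2
x_5 = 0.6250, f(x_5) = 0.719101, coefficient = 4
x_6 = 0.7500, f(x_6) = 0.640000, coefficient = 2
x_7 = 0.8750, f(x_7) = 0.566372, coefficient = 4
x_8 = 1.0000, f(x_8) = 0.500000, coefficient = 2
x_9 = 1.1250, f(x_9) = 0.441379, coefficient = 4
x_10 = 1.2500, f(x_10) = 0.390244, coefficient = 1

I ≈ (0.125000/3) × 21.505316 = 0.896055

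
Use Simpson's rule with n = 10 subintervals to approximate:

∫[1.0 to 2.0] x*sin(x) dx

f(x) = x*sin(x)
a = 1.0, b = 2.0, n = 10
h = (b - a)/n = 0.100000

Simpson's rule: (h/3)[f(x₀) + 4f(x₁) + 2f(x₂) + ... + f(xₙ)]

x_0 = 1.0000, f(x_0) = 0.841471, coefficient = 1
x_1 = 1.1000, f(x_1) = 0.980328, coefficient = 4
x_2 = 1.2000, f(x_2) = 1.118447, coefficient = 2
x_3 = 1.3000, f(x_3) = 1.252626, coefficient = 4
x_4 = 1.4000, f(x_4) = 1.379630, coefficient = 2
x_5 = 1.5000, f(x_5) = 1.496242, coefficient = 4
x_6 = 1.6000, f(x_6) = 1.599318, coefficient = 2
x_7 = 1.7000, f(x_7) = 1.685830, coefficient = 4
x_8 = 1.8000, f(x_8) = 1.752926, coefficient = 2
x_9 = 1.9000, f(x_9) = 1.797970, coefficient = 4
x_10 = 2.0000, f(x_10) = 1.818595, coefficient = 1

I ≈ (0.100000/3) × 43.212692 = 1.440423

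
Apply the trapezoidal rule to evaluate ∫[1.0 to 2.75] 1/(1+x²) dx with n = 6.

f(x) = 1/(1+x²)
a = 1.0, b = 2.75, n = 6
h = (b - a)/n = 0.291667

Trapezoidal rule: (h/2)[f(x₀) + 2f(x₁) + 2f(x₂) + ... + f(xₙ)]

x_0 = 1.0000, f(x_0) = 0.500000, coefficient = 1
x_1 = 1.2917, f(x_1) = 0.374756, coefficient = 2
x_2 = 1.5833, f(x_2) = 0.285149, coefficient = 2
x_3 = 1.8750, f(x_3) = 0.221453, coefficient = 2
x_4 = 2.1667, f(x_4) = 0.175610, coefficient = 2
x_5 = 2.4583, f(x_5) = 0.141977, coefficient = 2
x_6 = 2.7500, f(x_6) = 0.116788, coefficient = 1

I ≈ (0.291667/2) × 3.014677 = 0.439640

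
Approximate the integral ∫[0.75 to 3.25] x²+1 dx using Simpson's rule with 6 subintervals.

f(x) = x²+1
a = 0.75, b = 3.25, n = 6
h = (b - a)/n = 0.416667

Simpson's rule: (h/3)[f(x₀) + 4f(x₁) + 2f(x₂) + ... + f(xₙ)]

x_0 = 0.7500, f(x_0) = 1.562500, coefficient = 1
x_1 = 1.1667, f(x_1) = 2.361111, coefficient = 4
x_2 = 1.5833, f(x_2) = 3.506944, coefficient = 2
x_3 = 2.0000, f(x_3) = 5.000000, coefficient = 4
x_4 = 2.4167, f(x_4) = 6.840278, coefficient = 2
x_5 = 2.8333, f(x_5) = 9.027778, coefficient = 4
x_6 = 3.2500, f(x_6) = 11.562500, coefficient = 1

I ≈ (0.416667/3) × 99.375000 = 13.802083
Exact value: 13.802083
Error: 0.000000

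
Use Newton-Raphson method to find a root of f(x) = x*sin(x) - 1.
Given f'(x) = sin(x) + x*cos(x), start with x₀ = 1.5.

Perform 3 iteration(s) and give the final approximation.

f(x) = x*sin(x) - 1
f'(x) = sin(x) + x*cos(x)
x₀ = 1.5

Newton-Raphson formula: x_{n+1} = x_n - f(x_n)/f'(x_n)

Iteration 1:
  f(1.500000) = 0.496242
  f'(1.500000) = 1.103601
  x_1 = 1.500000 - 0.496242/1.103601 = 1.050342
Iteration 2:
  f(1.050342) = -0.088730
  f'(1.050342) = 1.389902
  x_2 = 1.050342 - (-0.088730)/1.389902 = 1.114181
Iteration 3:
  f(1.114181) = 0.000033
  f'(1.114181) = 1.388807
  x_3 = 1.114181 - 0.000033/1.388807 = 1.114157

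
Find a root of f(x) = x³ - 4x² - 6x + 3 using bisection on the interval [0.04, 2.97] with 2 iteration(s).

f(x) = x³ - 4x² - 6x + 3
Initial interval: [0.04, 2.97]

Iteration 1:
  c_1 = (0.040000 + 2.970000)/2 = 1.505000
  f(c_1) = f(1.505000) = -11.681237
  f(a) × f(c) < 0, new interval: [0.040000, 1.505000]
Iteration 2:
  c_2 = (0.040000 + 1.505000)/2 = 0.772500
  f(c_2) = f(0.772500) = -3.561031
  f(a) × f(c) < 0, new interval: [0.040000, 0.772500]

After 2 iteration(s), the approximation is c_2 = 0.772500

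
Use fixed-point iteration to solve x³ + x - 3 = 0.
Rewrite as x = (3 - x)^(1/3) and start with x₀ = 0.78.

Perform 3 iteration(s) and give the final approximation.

Equation: x³ + x - 3 = 0
Fixed-point form: x = (3 - x)^(1/3)
x₀ = 0.78

x_1 = g(0.780000) = 1.304521
x_2 = g(1.304521) = 1.192424
x_3 = g(1.192424) = 1.218145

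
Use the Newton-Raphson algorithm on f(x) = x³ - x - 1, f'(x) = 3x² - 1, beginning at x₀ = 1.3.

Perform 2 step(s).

f(x) = x³ - x - 1
f'(x) = 3x² - 1
x₀ = 1.3

Newton-Raphson formula: x_{n+1} = x_n - f(x_n)/f'(x_n)

Iteration 1:
  f(1.300000) = -0.103000
  f'(1.300000) = 4.070000
  x_1 = 1.300000 - (-0.103000)/4.070000 = 1.325307
Iteration 2:
  f(1.325307) = 0.002514
  f'(1.325307) = 4.269317
  x_2 = 1.325307 - 0.002514/4.269317 = 1.324718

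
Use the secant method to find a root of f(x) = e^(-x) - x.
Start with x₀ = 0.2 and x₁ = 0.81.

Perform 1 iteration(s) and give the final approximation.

f(x) = e^(-x) - x
x₀ = 0.2, x₁ = 0.81

Secant formula: x_{n+1} = x_n - f(x_n)(x_n - x_{n-1})/(f(x_n) - f(x_{n-1}))

Iteration 1:
  f(0.200000) = 0.618731
  f(0.810000) = -0.365142
  x_2 = 0.810000 - (-0.365142)×(0.810000 - 0.200000)/(-0.365142 - 0.618731)
       = 0.583612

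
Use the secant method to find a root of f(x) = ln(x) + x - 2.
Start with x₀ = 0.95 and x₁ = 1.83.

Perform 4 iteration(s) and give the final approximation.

f(x) = ln(x) + x - 2
x₀ = 0.95, x₁ = 1.83

Secant formula: x_{n+1} = x_n - f(x_n)(x_n - x_{n-1})/(f(x_n) - f(x_{n-1}))

Iteration 1:
  f(0.950000) = -1.101293
  f(1.830000) = 0.434316
  x_2 = 1.830000 - 0.434316×(1.830000 - 0.950000)/(0.434316 - (-1.101293))
       = 1.581110
Iteration 2:
  f(1.830000) = 0.434316
  f(1.581110) = 0.039237
  x_3 = 1.581110 - 0.039237×(1.581110 - 1.830000)/(0.039237 - 0.434316)
       = 1.556392
Iteration 3:
  f(1.581110) = 0.039237
  f(1.556392) = -0.001238
  x_4 = 1.556392 - (-0.001238)×(1.556392 - 1.581110)/(-0.001238 - 0.039237)
       = 1.557148
Iteration 4:
  f(1.556392) = -0.001238
  f(1.557148) = 0.000004
  x_5 = 1.557148 - 0.000004×(1.557148 - 1.556392)/(0.000004 - (-0.001238))
       = 1.557146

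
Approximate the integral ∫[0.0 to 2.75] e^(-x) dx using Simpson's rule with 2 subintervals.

f(x) = e^(-x)
a = 0.0, b = 2.75, n = 2
h = (b - a)/n = 1.375000

Simpson's rule: (h/3)[f(x₀) + 4f(x₁) + 2f(x₂) + ... + f(xₙ)]

x_0 = 0.0000, f(x_0) = 1.000000, coefficient = 1
x_1 = 1.3750, f(x_1) = 0.252840, coefficient = 4
x_2 = 2.7500, f(x_2) = 0.063928, coefficient = 1

I ≈ (1.375000/3) × 2.075286 = 0.951173
Exact value: 0.936072
Error: 0.015101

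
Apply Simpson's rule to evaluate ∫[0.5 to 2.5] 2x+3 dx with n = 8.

f(x) = 2x+3
a = 0.5, b = 2.5, n = 8
h = (b - a)/n = 0.250000

Simpson's rule: (h/3)[f(x₀) + 4f(x₁) + 2f(x₂) + ... + f(xₙ)]

x_0 = 0.5000, f(x_0) = 4.000000, coefficient = 1
x_1 = 0.7500, f(x_1) = 4.500000, coefficient = 4
x_2 = 1.0000, f(x_2) = 5.000000, coefficient = 2
x_3 = 1.2500, f(x_3) = 5.500000, coefficient = 4
x_4 = 1.5000, f(x_4) = 6.000000, coefficient = 2
x_5 = 1.7500, f(x_5) = 6.500000, coefficient = 4
x_6 = 2.0000, f(x_6) = 7.000000, coefficient = 2
x_7 = 2.2500, f(x_7) = 7.500000, coefficient = 4
x_8 = 2.5000, f(x_8) = 8.000000, coefficient = 1

I ≈ (0.250000/3) × 144.000000 = 12.000000
Exact value: 12.000000
Error: 0.000000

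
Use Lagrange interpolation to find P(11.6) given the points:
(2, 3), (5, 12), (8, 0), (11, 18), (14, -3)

Lagrange interpolation formula:
P(x) = Σ yᵢ × Lᵢ(x)
where Lᵢ(x) = Π_{j≠i} (x - xⱼ)/(xᵢ - xⱼ)

L_0(11.6) = (11.6 - 5)/(2 - 5) × (11.6 - 8)/(2 - 8) × (11.6 - 11)/(2 - 11) × (11.6 - 14)/(2 - 14) = -0.017600
L_1(11.6) = (11.6 - 2)/(5 - 2) × (11.6 - 8)/(5 - 8) × (11.6 - 11)/(5 - 11) × (11.6 - 14)/(5 - 14) = 0.102400
L_2(11.6) = (11.6 - 2)/(8 - 2) × (11.6 - 5)/(8 - 5) × (11.6 - 11)/(8 - 11) × (11.6 - 14)/(8 - 14) = -0.281600
L_3(11.6) = (11.6 - 2)/(11 - 2) × (11.6 - 5)/(11 - 5) × (11.6 - 8)/(11 - 8) × (11.6 - 14)/(11 - 14) = 1.126400
L_4(11.6) = (11.6 - 2)/(14 - 2) × (11.6 - 5)/(14 - 5) × (11.6 - 8)/(14 - 8) × (11.6 - 11)/(14 - 11) = 0.070400

P(11.6) = 3×L_0(11.6) + 12×L_1(11.6) + 0×L_2(11.6) + 18×L_3(11.6) + (-3)×L_4(11.6)
P(11.6) = 21.240000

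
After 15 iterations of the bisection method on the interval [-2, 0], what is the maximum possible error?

Bisection error bound: |error| ≤ (b-a)/2^n
|error| ≤ (0 - (-2))/2^15 = 2/2^15
|error| ≤ 0.0000610352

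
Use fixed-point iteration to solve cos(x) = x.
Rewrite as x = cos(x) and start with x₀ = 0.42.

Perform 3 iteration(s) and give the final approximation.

Equation: cos(x) = x
Fixed-point form: x = cos(x)
x₀ = 0.42

x_1 = g(0.420000) = 0.913089
x_2 = g(0.913089) = 0.611304
x_3 = g(0.611304) = 0.818900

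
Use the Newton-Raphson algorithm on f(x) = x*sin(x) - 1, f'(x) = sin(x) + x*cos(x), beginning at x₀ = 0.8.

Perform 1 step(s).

f(x) = x*sin(x) - 1
f'(x) = sin(x) + x*cos(x)
x₀ = 0.8

Newton-Raphson formula: x_{n+1} = x_n - f(x_n)/f'(x_n)

Iteration 1:
  f(0.800000) = -0.426115
  f'(0.800000) = 1.274721
  x_1 = 0.800000 - (-0.426115)/1.274721 = 1.134281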